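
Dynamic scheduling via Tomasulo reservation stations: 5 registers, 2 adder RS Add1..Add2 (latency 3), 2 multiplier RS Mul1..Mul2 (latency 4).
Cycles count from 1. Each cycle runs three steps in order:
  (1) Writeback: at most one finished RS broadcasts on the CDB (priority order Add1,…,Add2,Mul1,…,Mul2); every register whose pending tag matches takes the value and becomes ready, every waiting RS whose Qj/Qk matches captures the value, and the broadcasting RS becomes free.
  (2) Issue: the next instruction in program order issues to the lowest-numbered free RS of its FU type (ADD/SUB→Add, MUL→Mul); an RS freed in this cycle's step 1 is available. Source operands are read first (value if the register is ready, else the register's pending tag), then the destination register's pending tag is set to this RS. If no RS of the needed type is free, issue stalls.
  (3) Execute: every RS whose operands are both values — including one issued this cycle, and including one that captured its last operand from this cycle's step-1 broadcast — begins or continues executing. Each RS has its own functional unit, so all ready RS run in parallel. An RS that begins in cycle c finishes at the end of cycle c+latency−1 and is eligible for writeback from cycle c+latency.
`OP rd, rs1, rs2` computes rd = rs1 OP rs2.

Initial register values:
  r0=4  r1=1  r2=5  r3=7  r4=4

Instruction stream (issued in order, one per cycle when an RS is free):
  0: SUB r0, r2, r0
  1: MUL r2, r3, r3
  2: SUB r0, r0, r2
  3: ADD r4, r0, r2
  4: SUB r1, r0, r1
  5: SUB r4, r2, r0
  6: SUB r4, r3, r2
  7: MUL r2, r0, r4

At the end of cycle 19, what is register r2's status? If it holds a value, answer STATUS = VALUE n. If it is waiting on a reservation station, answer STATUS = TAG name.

cycle 1: issue SUB r0<-Add1 // r0:Add1,r1:1,r2:5,r3:7,r4:4
cycle 2: issue MUL r2<-Mul1 // r0:Add1,r1:1,r2:Mul1,r3:7,r4:4
cycle 3: issue SUB r0<-Add2 // r0:Add2,r1:1,r2:Mul1,r3:7,r4:4
cycle 4: CDB Add1=1; issue ADD r4<-Add1 // r0:Add2,r1:1,r2:Mul1,r3:7,r4:Add1
cycle 5: stall // r0:Add2,r1:1,r2:Mul1,r3:7,r4:Add1
cycle 6: CDB Mul1=49; stall // r0:Add2,r1:1,r2:49,r3:7,r4:Add1
cycle 7: stall // r0:Add2,r1:1,r2:49,r3:7,r4:Add1
cycle 8: stall // r0:Add2,r1:1,r2:49,r3:7,r4:Add1
cycle 9: CDB Add2=-48; issue SUB r1<-Add2 // r0:-48,r1:Add2,r2:49,r3:7,r4:Add1
cycle 10: stall // r0:-48,r1:Add2,r2:49,r3:7,r4:Add1
cycle 11: stall // r0:-48,r1:Add2,r2:49,r3:7,r4:Add1
cycle 12: CDB Add1=1; issue SUB r4<-Add1 // r0:-48,r1:Add2,r2:49,r3:7,r4:Add1
cycle 13: CDB Add2=-49; issue SUB r4<-Add2 // r0:-48,r1:-49,r2:49,r3:7,r4:Add2
cycle 14: issue MUL r2<-Mul1 // r0:-48,r1:-49,r2:Mul1,r3:7,r4:Add2
cycle 15: CDB Add1=97 // r0:-48,r1:-49,r2:Mul1,r3:7,r4:Add2
cycle 16: CDB Add2=-42 // r0:-48,r1:-49,r2:Mul1,r3:7,r4:-42
cycle 17: - // r0:-48,r1:-49,r2:Mul1,r3:7,r4:-42
cycle 18: - // r0:-48,r1:-49,r2:Mul1,r3:7,r4:-42
cycle 19: - // r0:-48,r1:-49,r2:Mul1,r3:7,r4:-42

STATUS = TAG Mul1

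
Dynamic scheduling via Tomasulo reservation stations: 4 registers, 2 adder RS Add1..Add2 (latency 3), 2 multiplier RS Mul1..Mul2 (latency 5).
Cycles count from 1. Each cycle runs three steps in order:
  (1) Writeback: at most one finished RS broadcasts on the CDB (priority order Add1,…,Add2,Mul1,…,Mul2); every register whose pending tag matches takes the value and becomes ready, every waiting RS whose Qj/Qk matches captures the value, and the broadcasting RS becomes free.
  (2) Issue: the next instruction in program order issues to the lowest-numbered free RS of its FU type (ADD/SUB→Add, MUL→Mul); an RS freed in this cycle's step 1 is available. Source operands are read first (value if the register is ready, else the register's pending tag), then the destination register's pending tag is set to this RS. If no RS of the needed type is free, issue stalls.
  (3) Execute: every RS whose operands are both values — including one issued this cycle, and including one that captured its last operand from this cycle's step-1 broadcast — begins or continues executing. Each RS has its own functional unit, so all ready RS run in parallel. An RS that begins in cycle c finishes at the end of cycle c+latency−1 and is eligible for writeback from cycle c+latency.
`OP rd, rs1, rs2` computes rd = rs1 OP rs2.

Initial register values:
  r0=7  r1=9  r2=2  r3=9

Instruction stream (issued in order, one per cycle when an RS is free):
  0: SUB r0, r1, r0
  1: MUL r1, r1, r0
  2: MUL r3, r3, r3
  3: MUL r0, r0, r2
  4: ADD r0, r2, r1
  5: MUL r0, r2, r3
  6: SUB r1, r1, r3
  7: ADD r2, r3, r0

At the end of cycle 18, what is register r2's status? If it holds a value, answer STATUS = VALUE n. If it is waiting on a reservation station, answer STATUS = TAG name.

STATUS = VALUE 243

cycle 1: issue SUB r0<-Add1 // r0:Add1,r1:9,r2:2,r3:9
cycle 2: issue MUL r1<-Mul1 // r0:Add1,r1:Mul1,r2:2,r3:9
cycle 3: issue MUL r3<-Mul2 // r0:Add1,r1:Mul1,r2:2,r3:Mul2
cycle 4: CDB Add1=2; stall // r0:2,r1:Mul1,r2:2,r3:Mul2
cycle 5: stall // r0:2,r1:Mul1,r2:2,r3:Mul2
cycle 6: stall // r0:2,r1:Mul1,r2:2,r3:Mul2
cycle 7: stall // r0:2,r1:Mul1,r2:2,r3:Mul2
cycle 8: CDB Mul2=81; issue MUL r0<-Mul2 // r0:Mul2,r1:Mul1,r2:2,r3:81
cycle 9: CDB Mul1=18; issue ADD r0<-Add1 // r0:Add1,r1:18,r2:2,r3:81
cycle 10: issue MUL r0<-Mul1 // r0:Mul1,r1:18,r2:2,r3:81
cycle 11: issue SUB r1<-Add2 // r0:Mul1,r1:Add2,r2:2,r3:81
cycle 12: CDB Add1=20; issue ADD r2<-Add1 // r0:Mul1,r1:Add2,r2:Add1,r3:81
cycle 13: CDB Mul2=4 // r0:Mul1,r1:Add2,r2:Add1,r3:81
cycle 14: CDB Add2=-63 // r0:Mul1,r1:-63,r2:Add1,r3:81
cycle 15: CDB Mul1=162 // r0:162,r1:-63,r2:Add1,r3:81
cycle 16: - // r0:162,r1:-63,r2:Add1,r3:81
cycle 17: - // r0:162,r1:-63,r2:Add1,r3:81
cycle 18: CDB Add1=243 // r0:162,r1:-63,r2:243,r3:81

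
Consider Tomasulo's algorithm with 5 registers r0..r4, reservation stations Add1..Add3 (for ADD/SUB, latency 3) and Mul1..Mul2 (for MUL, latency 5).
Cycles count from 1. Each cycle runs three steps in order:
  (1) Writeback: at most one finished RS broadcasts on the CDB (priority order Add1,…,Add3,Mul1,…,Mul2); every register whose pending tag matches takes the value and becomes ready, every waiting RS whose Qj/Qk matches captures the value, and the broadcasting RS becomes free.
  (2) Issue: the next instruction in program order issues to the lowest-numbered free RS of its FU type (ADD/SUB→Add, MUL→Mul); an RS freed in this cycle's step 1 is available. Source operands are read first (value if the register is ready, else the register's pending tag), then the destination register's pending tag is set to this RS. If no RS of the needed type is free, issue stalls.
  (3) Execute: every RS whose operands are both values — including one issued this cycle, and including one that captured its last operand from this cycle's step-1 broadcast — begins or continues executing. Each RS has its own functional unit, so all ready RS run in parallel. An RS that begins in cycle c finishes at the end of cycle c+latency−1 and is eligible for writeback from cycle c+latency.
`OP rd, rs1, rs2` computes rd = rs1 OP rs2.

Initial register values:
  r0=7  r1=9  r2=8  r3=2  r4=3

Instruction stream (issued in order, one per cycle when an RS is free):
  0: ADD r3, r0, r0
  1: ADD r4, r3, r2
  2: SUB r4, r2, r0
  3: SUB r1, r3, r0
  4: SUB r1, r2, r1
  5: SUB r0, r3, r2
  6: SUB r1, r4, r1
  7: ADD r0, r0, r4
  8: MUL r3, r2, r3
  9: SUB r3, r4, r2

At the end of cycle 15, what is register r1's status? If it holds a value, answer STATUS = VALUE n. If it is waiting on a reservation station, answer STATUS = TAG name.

STATUS = VALUE 0

cycle 1: issue ADD r3<-Add1 // r0:7,r1:9,r2:8,r3:Add1,r4:3
cycle 2: issue ADD r4<-Add2 // r0:7,r1:9,r2:8,r3:Add1,r4:Add2
cycle 3: issue SUB r4<-Add3 // r0:7,r1:9,r2:8,r3:Add1,r4:Add3
cycle 4: CDB Add1=14; issue SUB r1<-Add1 // r0:7,r1:Add1,r2:8,r3:14,r4:Add3
cycle 5: stall // r0:7,r1:Add1,r2:8,r3:14,r4:Add3
cycle 6: CDB Add3=1; issue SUB r1<-Add3 // r0:7,r1:Add3,r2:8,r3:14,r4:1
cycle 7: CDB Add1=7; issue SUB r0<-Add1 // r0:Add1,r1:Add3,r2:8,r3:14,r4:1
cycle 8: CDB Add2=22; issue SUB r1<-Add2 // r0:Add1,r1:Add2,r2:8,r3:14,r4:1
cycle 9: stall // r0:Add1,r1:Add2,r2:8,r3:14,r4:1
cycle 10: CDB Add1=6; issue ADD r0<-Add1 // r0:Add1,r1:Add2,r2:8,r3:14,r4:1
cycle 11: CDB Add3=1; issue MUL r3<-Mul1 // r0:Add1,r1:Add2,r2:8,r3:Mul1,r4:1
cycle 12: issue SUB r3<-Add3 // r0:Add1,r1:Add2,r2:8,r3:Add3,r4:1
cycle 13: CDB Add1=7 // r0:7,r1:Add2,r2:8,r3:Add3,r4:1
cycle 14: CDB Add2=0 // r0:7,r1:0,r2:8,r3:Add3,r4:1
cycle 15: CDB Add3=-7 // r0:7,r1:0,r2:8,r3:-7,r4:1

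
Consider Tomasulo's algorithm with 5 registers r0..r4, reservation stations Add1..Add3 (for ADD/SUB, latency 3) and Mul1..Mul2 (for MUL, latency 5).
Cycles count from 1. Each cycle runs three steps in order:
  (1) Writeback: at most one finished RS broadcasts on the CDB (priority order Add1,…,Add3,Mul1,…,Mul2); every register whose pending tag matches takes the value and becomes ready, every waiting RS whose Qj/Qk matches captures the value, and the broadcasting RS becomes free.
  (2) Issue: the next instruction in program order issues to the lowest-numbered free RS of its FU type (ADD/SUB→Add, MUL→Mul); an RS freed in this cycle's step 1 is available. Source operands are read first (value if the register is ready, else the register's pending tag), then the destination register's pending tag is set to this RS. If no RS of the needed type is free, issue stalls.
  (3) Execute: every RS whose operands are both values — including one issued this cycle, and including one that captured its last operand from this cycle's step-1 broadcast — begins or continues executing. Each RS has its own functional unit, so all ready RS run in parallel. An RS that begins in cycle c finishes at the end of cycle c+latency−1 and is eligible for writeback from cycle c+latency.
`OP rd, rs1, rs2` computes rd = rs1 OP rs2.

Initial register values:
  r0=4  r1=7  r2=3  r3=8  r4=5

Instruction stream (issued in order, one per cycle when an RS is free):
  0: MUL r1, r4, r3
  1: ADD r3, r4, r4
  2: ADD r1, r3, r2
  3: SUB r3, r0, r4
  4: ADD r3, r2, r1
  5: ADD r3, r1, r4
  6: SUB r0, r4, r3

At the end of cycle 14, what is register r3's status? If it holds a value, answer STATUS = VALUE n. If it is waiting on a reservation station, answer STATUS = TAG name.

STATUS = VALUE 18

  c1: issue MUL r1<-Mul1  regs: r0:4,r1:Mul1,r2:3,r3:8,r4:5
  c2: issue ADD r3<-Add1  regs: r0:4,r1:Mul1,r2:3,r3:Add1,r4:5
  c3: issue ADD r1<-Add2  regs: r0:4,r1:Add2,r2:3,r3:Add1,r4:5
  c4: issue SUB r3<-Add3  regs: r0:4,r1:Add2,r2:3,r3:Add3,r4:5
  c5: CDB Add1=10; issue ADD r3<-Add1  regs: r0:4,r1:Add2,r2:3,r3:Add1,r4:5
  c6: CDB Mul1=40; stall  regs: r0:4,r1:Add2,r2:3,r3:Add1,r4:5
  c7: CDB Add3=-1; issue ADD r3<-Add3  regs: r0:4,r1:Add2,r2:3,r3:Add3,r4:5
  c8: CDB Add2=13; issue SUB r0<-Add2  regs: r0:Add2,r1:13,r2:3,r3:Add3,r4:5
  c9: -  regs: r0:Add2,r1:13,r2:3,r3:Add3,r4:5
  c10: -  regs: r0:Add2,r1:13,r2:3,r3:Add3,r4:5
  c11: CDB Add1=16  regs: r0:Add2,r1:13,r2:3,r3:Add3,r4:5
  c12: CDB Add3=18  regs: r0:Add2,r1:13,r2:3,r3:18,r4:5
  c13: -  regs: r0:Add2,r1:13,r2:3,r3:18,r4:5
  c14: -  regs: r0:Add2,r1:13,r2:3,r3:18,r4:5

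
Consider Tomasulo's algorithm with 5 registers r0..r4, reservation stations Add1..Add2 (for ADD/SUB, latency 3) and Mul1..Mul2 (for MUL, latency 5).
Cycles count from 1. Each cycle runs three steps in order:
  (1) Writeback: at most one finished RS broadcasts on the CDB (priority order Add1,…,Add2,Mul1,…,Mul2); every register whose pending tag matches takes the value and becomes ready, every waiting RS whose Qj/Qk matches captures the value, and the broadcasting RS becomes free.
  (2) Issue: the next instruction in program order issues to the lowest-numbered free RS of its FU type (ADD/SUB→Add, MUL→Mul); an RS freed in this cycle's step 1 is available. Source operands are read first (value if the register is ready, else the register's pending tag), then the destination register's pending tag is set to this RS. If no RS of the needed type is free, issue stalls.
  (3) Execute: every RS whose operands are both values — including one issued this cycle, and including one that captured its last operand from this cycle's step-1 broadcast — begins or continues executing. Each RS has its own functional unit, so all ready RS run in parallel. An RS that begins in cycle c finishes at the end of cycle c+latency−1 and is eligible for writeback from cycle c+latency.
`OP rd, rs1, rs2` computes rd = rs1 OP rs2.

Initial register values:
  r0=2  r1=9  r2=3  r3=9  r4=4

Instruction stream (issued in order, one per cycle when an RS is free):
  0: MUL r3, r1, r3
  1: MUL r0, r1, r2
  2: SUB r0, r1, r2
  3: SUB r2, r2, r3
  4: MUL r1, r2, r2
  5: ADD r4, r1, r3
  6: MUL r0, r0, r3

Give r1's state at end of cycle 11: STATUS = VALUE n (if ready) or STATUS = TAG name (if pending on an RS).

STATUS = TAG Mul1

c1: issue MUL r3<-Mul1 | r0:2,r1:9,r2:3,r3:Mul1,r4:4
c2: issue MUL r0<-Mul2 | r0:Mul2,r1:9,r2:3,r3:Mul1,r4:4
c3: issue SUB r0<-Add1 | r0:Add1,r1:9,r2:3,r3:Mul1,r4:4
c4: issue SUB r2<-Add2 | r0:Add1,r1:9,r2:Add2,r3:Mul1,r4:4
c5: stall | r0:Add1,r1:9,r2:Add2,r3:Mul1,r4:4
c6: CDB Add1=6; stall | r0:6,r1:9,r2:Add2,r3:Mul1,r4:4
c7: CDB Mul1=81; issue MUL r1<-Mul1 | r0:6,r1:Mul1,r2:Add2,r3:81,r4:4
c8: CDB Mul2=27; issue ADD r4<-Add1 | r0:6,r1:Mul1,r2:Add2,r3:81,r4:Add1
c9: issue MUL r0<-Mul2 | r0:Mul2,r1:Mul1,r2:Add2,r3:81,r4:Add1
c10: CDB Add2=-78 | r0:Mul2,r1:Mul1,r2:-78,r3:81,r4:Add1
c11: - | r0:Mul2,r1:Mul1,r2:-78,r3:81,r4:Add1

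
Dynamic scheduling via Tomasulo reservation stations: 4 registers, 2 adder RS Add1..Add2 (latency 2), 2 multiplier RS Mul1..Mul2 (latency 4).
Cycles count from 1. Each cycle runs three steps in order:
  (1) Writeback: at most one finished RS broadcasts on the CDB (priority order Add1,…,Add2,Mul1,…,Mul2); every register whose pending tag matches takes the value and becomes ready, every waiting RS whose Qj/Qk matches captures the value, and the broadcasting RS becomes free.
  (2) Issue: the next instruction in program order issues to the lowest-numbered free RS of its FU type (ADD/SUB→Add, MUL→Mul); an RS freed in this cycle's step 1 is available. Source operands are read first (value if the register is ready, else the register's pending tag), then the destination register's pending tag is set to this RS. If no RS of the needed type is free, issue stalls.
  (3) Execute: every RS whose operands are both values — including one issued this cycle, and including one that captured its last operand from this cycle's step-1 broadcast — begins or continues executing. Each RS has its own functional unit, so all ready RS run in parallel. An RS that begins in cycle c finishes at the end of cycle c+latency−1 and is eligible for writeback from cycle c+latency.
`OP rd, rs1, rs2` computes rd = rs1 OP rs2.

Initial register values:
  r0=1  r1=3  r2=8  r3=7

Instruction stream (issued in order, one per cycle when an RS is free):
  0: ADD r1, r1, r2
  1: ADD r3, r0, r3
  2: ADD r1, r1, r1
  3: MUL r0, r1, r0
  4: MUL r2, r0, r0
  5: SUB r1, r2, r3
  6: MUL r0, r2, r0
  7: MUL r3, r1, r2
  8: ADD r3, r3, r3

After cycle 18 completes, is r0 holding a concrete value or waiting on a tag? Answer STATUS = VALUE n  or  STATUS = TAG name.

  c1: issue ADD r1<-Add1  regs: r0:1,r1:Add1,r2:8,r3:7
  c2: issue ADD r3<-Add2  regs: r0:1,r1:Add1,r2:8,r3:Add2
  c3: CDB Add1=11; issue ADD r1<-Add1  regs: r0:1,r1:Add1,r2:8,r3:Add2
  c4: CDB Add2=8; issue MUL r0<-Mul1  regs: r0:Mul1,r1:Add1,r2:8,r3:8
  c5: CDB Add1=22; issue MUL r2<-Mul2  regs: r0:Mul1,r1:22,r2:Mul2,r3:8
  c6: issue SUB r1<-Add1  regs: r0:Mul1,r1:Add1,r2:Mul2,r3:8
  c7: stall  regs: r0:Mul1,r1:Add1,r2:Mul2,r3:8
  c8: stall  regs: r0:Mul1,r1:Add1,r2:Mul2,r3:8
  c9: CDB Mul1=22; issue MUL r0<-Mul1  regs: r0:Mul1,r1:Add1,r2:Mul2,r3:8
  c10: stall  regs: r0:Mul1,r1:Add1,r2:Mul2,r3:8
  c11: stall  regs: r0:Mul1,r1:Add1,r2:Mul2,r3:8
  c12: stall  regs: r0:Mul1,r1:Add1,r2:Mul2,r3:8
  c13: CDB Mul2=484; issue MUL r3<-Mul2  regs: r0:Mul1,r1:Add1,r2:484,r3:Mul2
  c14: issue ADD r3<-Add2  regs: r0:Mul1,r1:Add1,r2:484,r3:Add2
  c15: CDB Add1=476  regs: r0:Mul1,r1:476,r2:484,r3:Add2
  c16: -  regs: r0:Mul1,r1:476,r2:484,r3:Add2
  c17: CDB Mul1=10648  regs: r0:10648,r1:476,r2:484,r3:Add2
  c18: -  regs: r0:10648,r1:476,r2:484,r3:Add2

STATUS = VALUE 10648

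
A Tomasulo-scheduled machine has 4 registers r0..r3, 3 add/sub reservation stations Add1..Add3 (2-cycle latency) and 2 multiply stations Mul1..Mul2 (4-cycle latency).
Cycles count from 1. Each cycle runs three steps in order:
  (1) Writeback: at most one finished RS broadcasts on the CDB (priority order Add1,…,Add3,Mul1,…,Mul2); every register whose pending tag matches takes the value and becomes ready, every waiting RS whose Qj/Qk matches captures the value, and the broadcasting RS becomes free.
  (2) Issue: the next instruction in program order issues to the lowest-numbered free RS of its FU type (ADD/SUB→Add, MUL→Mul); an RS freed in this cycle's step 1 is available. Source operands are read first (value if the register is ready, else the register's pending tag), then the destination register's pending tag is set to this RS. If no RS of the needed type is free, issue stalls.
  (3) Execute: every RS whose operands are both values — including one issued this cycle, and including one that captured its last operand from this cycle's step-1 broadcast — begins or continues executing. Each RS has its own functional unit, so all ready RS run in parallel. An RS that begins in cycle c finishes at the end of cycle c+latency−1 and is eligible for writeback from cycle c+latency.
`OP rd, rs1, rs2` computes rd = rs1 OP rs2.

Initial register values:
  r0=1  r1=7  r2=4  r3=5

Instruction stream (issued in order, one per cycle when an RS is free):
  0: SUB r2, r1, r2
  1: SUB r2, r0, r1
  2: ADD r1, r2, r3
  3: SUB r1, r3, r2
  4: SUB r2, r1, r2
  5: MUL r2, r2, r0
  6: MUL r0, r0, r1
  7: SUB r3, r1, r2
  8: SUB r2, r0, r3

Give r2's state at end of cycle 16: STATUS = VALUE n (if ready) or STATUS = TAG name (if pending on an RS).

cycle 1: issue SUB r2<-Add1 // r0:1,r1:7,r2:Add1,r3:5
cycle 2: issue SUB r2<-Add2 // r0:1,r1:7,r2:Add2,r3:5
cycle 3: CDB Add1=3; issue ADD r1<-Add1 // r0:1,r1:Add1,r2:Add2,r3:5
cycle 4: CDB Add2=-6; issue SUB r1<-Add2 // r0:1,r1:Add2,r2:-6,r3:5
cycle 5: issue SUB r2<-Add3 // r0:1,r1:Add2,r2:Add3,r3:5
cycle 6: CDB Add1=-1; issue MUL r2<-Mul1 // r0:1,r1:Add2,r2:Mul1,r3:5
cycle 7: CDB Add2=11; issue MUL r0<-Mul2 // r0:Mul2,r1:11,r2:Mul1,r3:5
cycle 8: issue SUB r3<-Add1 // r0:Mul2,r1:11,r2:Mul1,r3:Add1
cycle 9: CDB Add3=17; issue SUB r2<-Add2 // r0:Mul2,r1:11,r2:Add2,r3:Add1
cycle 10: - // r0:Mul2,r1:11,r2:Add2,r3:Add1
cycle 11: CDB Mul2=11 // r0:11,r1:11,r2:Add2,r3:Add1
cycle 12: - // r0:11,r1:11,r2:Add2,r3:Add1
cycle 13: CDB Mul1=17 // r0:11,r1:11,r2:Add2,r3:Add1
cycle 14: - // r0:11,r1:11,r2:Add2,r3:Add1
cycle 15: CDB Add1=-6 // r0:11,r1:11,r2:Add2,r3:-6
cycle 16: - // r0:11,r1:11,r2:Add2,r3:-6

STATUS = TAG Add2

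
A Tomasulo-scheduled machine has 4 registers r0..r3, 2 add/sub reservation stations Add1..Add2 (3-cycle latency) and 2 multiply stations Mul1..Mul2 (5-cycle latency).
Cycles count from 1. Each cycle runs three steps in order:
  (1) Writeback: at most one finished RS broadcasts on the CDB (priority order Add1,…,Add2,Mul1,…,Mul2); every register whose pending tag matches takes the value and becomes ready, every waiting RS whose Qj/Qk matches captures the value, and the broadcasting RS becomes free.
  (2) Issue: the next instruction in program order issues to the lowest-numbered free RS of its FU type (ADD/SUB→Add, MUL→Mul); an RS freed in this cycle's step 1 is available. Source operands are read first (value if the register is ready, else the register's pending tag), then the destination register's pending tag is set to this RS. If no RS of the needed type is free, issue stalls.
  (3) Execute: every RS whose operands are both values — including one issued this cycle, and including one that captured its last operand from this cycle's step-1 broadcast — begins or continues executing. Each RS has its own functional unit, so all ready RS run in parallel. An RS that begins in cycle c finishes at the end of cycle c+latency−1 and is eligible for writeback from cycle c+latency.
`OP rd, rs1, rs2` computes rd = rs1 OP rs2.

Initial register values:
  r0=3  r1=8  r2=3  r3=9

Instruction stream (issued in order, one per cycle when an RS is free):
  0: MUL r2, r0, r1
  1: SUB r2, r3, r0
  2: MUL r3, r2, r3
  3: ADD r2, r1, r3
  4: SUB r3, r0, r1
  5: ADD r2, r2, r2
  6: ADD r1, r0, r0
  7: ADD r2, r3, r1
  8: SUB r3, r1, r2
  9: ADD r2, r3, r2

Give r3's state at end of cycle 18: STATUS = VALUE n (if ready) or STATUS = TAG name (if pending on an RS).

STATUS = TAG Add2

cycle 1: issue MUL r2<-Mul1 // r0:3,r1:8,r2:Mul1,r3:9
cycle 2: issue SUB r2<-Add1 // r0:3,r1:8,r2:Add1,r3:9
cycle 3: issue MUL r3<-Mul2 // r0:3,r1:8,r2:Add1,r3:Mul2
cycle 4: issue ADD r2<-Add2 // r0:3,r1:8,r2:Add2,r3:Mul2
cycle 5: CDB Add1=6; issue SUB r3<-Add1 // r0:3,r1:8,r2:Add2,r3:Add1
cycle 6: CDB Mul1=24; stall // r0:3,r1:8,r2:Add2,r3:Add1
cycle 7: stall // r0:3,r1:8,r2:Add2,r3:Add1
cycle 8: CDB Add1=-5; issue ADD r2<-Add1 // r0:3,r1:8,r2:Add1,r3:-5
cycle 9: stall // r0:3,r1:8,r2:Add1,r3:-5
cycle 10: CDB Mul2=54; stall // r0:3,r1:8,r2:Add1,r3:-5
cycle 11: stall // r0:3,r1:8,r2:Add1,r3:-5
cycle 12: stall // r0:3,r1:8,r2:Add1,r3:-5
cycle 13: CDB Add2=62; issue ADD r1<-Add2 // r0:3,r1:Add2,r2:Add1,r3:-5
cycle 14: stall // r0:3,r1:Add2,r2:Add1,r3:-5
cycle 15: stall // r0:3,r1:Add2,r2:Add1,r3:-5
cycle 16: CDB Add1=124; issue ADD r2<-Add1 // r0:3,r1:Add2,r2:Add1,r3:-5
cycle 17: CDB Add2=6; issue SUB r3<-Add2 // r0:3,r1:6,r2:Add1,r3:Add2
cycle 18: stall // r0:3,r1:6,r2:Add1,r3:Add2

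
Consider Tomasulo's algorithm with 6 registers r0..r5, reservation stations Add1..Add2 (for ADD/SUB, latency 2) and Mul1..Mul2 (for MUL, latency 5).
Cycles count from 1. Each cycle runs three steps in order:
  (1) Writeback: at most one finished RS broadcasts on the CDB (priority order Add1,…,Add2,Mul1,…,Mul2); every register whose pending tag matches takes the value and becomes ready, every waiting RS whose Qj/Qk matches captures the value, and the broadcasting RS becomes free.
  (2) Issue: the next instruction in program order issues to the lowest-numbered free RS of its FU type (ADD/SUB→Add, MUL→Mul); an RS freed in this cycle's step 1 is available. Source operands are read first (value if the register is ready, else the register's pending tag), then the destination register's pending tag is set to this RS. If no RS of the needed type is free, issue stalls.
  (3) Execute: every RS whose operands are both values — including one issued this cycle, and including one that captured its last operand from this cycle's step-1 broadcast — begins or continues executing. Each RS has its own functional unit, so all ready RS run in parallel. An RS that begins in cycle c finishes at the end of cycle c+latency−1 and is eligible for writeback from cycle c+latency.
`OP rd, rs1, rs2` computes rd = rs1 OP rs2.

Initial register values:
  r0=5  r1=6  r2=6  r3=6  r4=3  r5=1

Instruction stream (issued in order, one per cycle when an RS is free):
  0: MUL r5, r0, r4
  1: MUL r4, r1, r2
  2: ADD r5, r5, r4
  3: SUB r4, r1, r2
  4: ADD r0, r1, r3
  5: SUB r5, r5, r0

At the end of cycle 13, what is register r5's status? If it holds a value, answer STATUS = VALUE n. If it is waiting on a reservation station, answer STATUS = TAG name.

STATUS = VALUE 39

c1: issue MUL r5<-Mul1 | r0:5,r1:6,r2:6,r3:6,r4:3,r5:Mul1
c2: issue MUL r4<-Mul2 | r0:5,r1:6,r2:6,r3:6,r4:Mul2,r5:Mul1
c3: issue ADD r5<-Add1 | r0:5,r1:6,r2:6,r3:6,r4:Mul2,r5:Add1
c4: issue SUB r4<-Add2 | r0:5,r1:6,r2:6,r3:6,r4:Add2,r5:Add1
c5: stall | r0:5,r1:6,r2:6,r3:6,r4:Add2,r5:Add1
c6: CDB Add2=0; issue ADD r0<-Add2 | r0:Add2,r1:6,r2:6,r3:6,r4:0,r5:Add1
c7: CDB Mul1=15; stall | r0:Add2,r1:6,r2:6,r3:6,r4:0,r5:Add1
c8: CDB Add2=12; issue SUB r5<-Add2 | r0:12,r1:6,r2:6,r3:6,r4:0,r5:Add2
c9: CDB Mul2=36 | r0:12,r1:6,r2:6,r3:6,r4:0,r5:Add2
c10: - | r0:12,r1:6,r2:6,r3:6,r4:0,r5:Add2
c11: CDB Add1=51 | r0:12,r1:6,r2:6,r3:6,r4:0,r5:Add2
c12: - | r0:12,r1:6,r2:6,r3:6,r4:0,r5:Add2
c13: CDB Add2=39 | r0:12,r1:6,r2:6,r3:6,r4:0,r5:39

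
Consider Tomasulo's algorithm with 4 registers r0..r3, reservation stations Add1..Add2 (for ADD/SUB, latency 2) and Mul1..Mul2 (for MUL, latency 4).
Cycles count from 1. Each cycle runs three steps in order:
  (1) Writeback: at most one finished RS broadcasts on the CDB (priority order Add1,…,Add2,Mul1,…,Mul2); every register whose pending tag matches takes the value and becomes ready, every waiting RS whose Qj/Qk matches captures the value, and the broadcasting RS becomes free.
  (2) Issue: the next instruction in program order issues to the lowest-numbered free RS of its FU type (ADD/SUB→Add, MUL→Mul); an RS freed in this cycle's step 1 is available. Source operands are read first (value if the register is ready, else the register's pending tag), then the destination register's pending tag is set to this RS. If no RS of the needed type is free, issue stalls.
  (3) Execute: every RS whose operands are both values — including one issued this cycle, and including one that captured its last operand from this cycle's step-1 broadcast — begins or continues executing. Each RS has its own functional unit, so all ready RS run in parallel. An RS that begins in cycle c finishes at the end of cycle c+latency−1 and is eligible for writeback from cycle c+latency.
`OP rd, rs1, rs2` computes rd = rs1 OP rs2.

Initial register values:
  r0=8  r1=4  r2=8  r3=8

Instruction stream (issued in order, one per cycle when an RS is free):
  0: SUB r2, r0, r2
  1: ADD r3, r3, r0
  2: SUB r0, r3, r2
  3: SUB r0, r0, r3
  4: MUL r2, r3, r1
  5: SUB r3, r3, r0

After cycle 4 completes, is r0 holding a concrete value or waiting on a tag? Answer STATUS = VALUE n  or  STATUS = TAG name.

c1: issue SUB r2<-Add1 | r0:8,r1:4,r2:Add1,r3:8
c2: issue ADD r3<-Add2 | r0:8,r1:4,r2:Add1,r3:Add2
c3: CDB Add1=0; issue SUB r0<-Add1 | r0:Add1,r1:4,r2:0,r3:Add2
c4: CDB Add2=16; issue SUB r0<-Add2 | r0:Add2,r1:4,r2:0,r3:16

STATUS = TAG Add2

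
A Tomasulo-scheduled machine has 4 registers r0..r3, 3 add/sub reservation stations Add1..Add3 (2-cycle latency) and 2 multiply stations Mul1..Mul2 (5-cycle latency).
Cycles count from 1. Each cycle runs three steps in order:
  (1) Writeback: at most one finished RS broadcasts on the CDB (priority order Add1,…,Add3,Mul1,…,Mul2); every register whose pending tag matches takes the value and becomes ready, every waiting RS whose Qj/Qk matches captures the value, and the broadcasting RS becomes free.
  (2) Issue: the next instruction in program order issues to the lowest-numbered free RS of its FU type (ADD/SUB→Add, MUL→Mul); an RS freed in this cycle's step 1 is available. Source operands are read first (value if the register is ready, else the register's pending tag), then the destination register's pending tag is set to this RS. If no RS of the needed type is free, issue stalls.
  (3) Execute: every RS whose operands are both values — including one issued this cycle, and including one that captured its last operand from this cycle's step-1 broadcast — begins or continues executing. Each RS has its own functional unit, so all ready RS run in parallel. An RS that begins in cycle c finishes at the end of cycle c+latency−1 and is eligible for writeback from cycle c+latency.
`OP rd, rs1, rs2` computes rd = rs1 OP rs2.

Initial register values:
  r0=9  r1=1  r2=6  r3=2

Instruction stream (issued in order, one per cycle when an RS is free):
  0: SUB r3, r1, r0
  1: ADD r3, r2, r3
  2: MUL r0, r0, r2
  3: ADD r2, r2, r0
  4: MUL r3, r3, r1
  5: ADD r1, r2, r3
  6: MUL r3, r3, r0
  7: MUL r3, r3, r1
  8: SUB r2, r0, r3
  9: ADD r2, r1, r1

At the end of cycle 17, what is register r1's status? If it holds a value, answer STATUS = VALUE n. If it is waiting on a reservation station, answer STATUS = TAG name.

cycle 1: issue SUB r3<-Add1 // r0:9,r1:1,r2:6,r3:Add1
cycle 2: issue ADD r3<-Add2 // r0:9,r1:1,r2:6,r3:Add2
cycle 3: CDB Add1=-8; issue MUL r0<-Mul1 // r0:Mul1,r1:1,r2:6,r3:Add2
cycle 4: issue ADD r2<-Add1 // r0:Mul1,r1:1,r2:Add1,r3:Add2
cycle 5: CDB Add2=-2; issue MUL r3<-Mul2 // r0:Mul1,r1:1,r2:Add1,r3:Mul2
cycle 6: issue ADD r1<-Add2 // r0:Mul1,r1:Add2,r2:Add1,r3:Mul2
cycle 7: stall // r0:Mul1,r1:Add2,r2:Add1,r3:Mul2
cycle 8: CDB Mul1=54; issue MUL r3<-Mul1 // r0:54,r1:Add2,r2:Add1,r3:Mul1
cycle 9: stall // r0:54,r1:Add2,r2:Add1,r3:Mul1
cycle 10: CDB Add1=60; stall // r0:54,r1:Add2,r2:60,r3:Mul1
cycle 11: CDB Mul2=-2; issue MUL r3<-Mul2 // r0:54,r1:Add2,r2:60,r3:Mul2
cycle 12: issue SUB r2<-Add1 // r0:54,r1:Add2,r2:Add1,r3:Mul2
cycle 13: CDB Add2=58; issue ADD r2<-Add2 // r0:54,r1:58,r2:Add2,r3:Mul2
cycle 14: - // r0:54,r1:58,r2:Add2,r3:Mul2
cycle 15: CDB Add2=116 // r0:54,r1:58,r2:116,r3:Mul2
cycle 16: CDB Mul1=-108 // r0:54,r1:58,r2:116,r3:Mul2
cycle 17: - // r0:54,r1:58,r2:116,r3:Mul2

STATUS = VALUE 58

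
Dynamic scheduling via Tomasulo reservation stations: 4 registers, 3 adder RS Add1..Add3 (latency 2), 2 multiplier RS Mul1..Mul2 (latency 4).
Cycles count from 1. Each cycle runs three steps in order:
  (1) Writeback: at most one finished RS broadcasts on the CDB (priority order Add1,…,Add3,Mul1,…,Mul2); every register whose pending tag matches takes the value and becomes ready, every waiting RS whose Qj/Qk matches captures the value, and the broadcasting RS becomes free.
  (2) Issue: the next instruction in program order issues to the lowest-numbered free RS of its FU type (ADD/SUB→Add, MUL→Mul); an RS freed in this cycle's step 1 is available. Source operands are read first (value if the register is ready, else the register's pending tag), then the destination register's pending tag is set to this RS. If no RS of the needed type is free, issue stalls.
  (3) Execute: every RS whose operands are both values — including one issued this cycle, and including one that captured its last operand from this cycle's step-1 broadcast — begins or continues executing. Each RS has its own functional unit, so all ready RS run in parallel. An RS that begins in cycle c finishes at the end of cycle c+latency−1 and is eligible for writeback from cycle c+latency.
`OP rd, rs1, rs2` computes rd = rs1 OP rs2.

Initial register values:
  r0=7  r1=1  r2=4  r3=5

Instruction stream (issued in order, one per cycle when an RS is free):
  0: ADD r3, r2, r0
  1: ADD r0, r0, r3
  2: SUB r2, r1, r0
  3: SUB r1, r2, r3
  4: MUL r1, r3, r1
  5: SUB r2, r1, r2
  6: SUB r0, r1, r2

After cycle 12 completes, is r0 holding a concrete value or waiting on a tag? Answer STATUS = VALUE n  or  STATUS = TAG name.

cycle 1: issue ADD r3<-Add1 // r0:7,r1:1,r2:4,r3:Add1
cycle 2: issue ADD r0<-Add2 // r0:Add2,r1:1,r2:4,r3:Add1
cycle 3: CDB Add1=11; issue SUB r2<-Add1 // r0:Add2,r1:1,r2:Add1,r3:11
cycle 4: issue SUB r1<-Add3 // r0:Add2,r1:Add3,r2:Add1,r3:11
cycle 5: CDB Add2=18; issue MUL r1<-Mul1 // r0:18,r1:Mul1,r2:Add1,r3:11
cycle 6: issue SUB r2<-Add2 // r0:18,r1:Mul1,r2:Add2,r3:11
cycle 7: CDB Add1=-17; issue SUB r0<-Add1 // r0:Add1,r1:Mul1,r2:Add2,r3:11
cycle 8: - // r0:Add1,r1:Mul1,r2:Add2,r3:11
cycle 9: CDB Add3=-28 // r0:Add1,r1:Mul1,r2:Add2,r3:11
cycle 10: - // r0:Add1,r1:Mul1,r2:Add2,r3:11
cycle 11: - // r0:Add1,r1:Mul1,r2:Add2,r3:11
cycle 12: - // r0:Add1,r1:Mul1,r2:Add2,r3:11

STATUS = TAG Add1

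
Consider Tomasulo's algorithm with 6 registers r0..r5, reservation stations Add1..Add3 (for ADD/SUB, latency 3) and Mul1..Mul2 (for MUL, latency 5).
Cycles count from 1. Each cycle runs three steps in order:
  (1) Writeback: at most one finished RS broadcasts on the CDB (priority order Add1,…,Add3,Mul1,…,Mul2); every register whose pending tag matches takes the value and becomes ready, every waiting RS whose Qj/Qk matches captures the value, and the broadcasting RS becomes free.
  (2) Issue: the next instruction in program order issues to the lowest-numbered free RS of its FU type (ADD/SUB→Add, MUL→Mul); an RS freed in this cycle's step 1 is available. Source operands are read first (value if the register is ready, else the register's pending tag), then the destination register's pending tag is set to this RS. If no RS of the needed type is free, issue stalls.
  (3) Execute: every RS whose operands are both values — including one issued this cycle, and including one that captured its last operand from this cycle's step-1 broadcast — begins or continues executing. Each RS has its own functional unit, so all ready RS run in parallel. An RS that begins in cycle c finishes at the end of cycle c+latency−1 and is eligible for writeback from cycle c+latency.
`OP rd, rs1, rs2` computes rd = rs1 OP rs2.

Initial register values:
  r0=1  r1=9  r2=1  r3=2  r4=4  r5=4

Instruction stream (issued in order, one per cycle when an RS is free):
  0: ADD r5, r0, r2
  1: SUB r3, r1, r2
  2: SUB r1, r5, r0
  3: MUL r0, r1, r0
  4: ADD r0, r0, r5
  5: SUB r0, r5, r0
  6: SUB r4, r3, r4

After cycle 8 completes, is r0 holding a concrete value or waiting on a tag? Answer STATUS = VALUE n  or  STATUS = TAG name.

STATUS = TAG Add2

cycle 1: issue ADD r5<-Add1 // r0:1,r1:9,r2:1,r3:2,r4:4,r5:Add1
cycle 2: issue SUB r3<-Add2 // r0:1,r1:9,r2:1,r3:Add2,r4:4,r5:Add1
cycle 3: issue SUB r1<-Add3 // r0:1,r1:Add3,r2:1,r3:Add2,r4:4,r5:Add1
cycle 4: CDB Add1=2; issue MUL r0<-Mul1 // r0:Mul1,r1:Add3,r2:1,r3:Add2,r4:4,r5:2
cycle 5: CDB Add2=8; issue ADD r0<-Add1 // r0:Add1,r1:Add3,r2:1,r3:8,r4:4,r5:2
cycle 6: issue SUB r0<-Add2 // r0:Add2,r1:Add3,r2:1,r3:8,r4:4,r5:2
cycle 7: CDB Add3=1; issue SUB r4<-Add3 // r0:Add2,r1:1,r2:1,r3:8,r4:Add3,r5:2
cycle 8: - // r0:Add2,r1:1,r2:1,r3:8,r4:Add3,r5:2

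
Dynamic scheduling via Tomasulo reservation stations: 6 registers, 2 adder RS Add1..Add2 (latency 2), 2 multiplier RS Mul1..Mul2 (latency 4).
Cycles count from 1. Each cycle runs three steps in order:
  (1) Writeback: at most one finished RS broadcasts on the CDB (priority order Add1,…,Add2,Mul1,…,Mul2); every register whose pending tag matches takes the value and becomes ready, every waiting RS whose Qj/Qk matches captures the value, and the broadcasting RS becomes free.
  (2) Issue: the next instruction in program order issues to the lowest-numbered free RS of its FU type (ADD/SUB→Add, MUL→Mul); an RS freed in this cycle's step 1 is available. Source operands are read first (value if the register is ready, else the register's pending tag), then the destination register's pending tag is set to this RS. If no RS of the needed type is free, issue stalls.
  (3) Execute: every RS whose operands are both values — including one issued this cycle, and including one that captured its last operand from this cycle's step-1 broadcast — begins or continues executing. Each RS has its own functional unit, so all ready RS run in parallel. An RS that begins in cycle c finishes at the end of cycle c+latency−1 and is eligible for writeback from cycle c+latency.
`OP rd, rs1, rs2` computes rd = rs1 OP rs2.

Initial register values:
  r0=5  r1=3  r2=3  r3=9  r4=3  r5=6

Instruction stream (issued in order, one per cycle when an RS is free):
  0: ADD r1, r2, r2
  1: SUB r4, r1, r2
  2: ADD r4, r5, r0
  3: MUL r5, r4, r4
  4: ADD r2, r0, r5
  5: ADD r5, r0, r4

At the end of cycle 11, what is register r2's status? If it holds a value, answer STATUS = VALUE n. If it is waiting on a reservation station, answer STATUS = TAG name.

cycle 1: issue ADD r1<-Add1 // r0:5,r1:Add1,r2:3,r3:9,r4:3,r5:6
cycle 2: issue SUB r4<-Add2 // r0:5,r1:Add1,r2:3,r3:9,r4:Add2,r5:6
cycle 3: CDB Add1=6; issue ADD r4<-Add1 // r0:5,r1:6,r2:3,r3:9,r4:Add1,r5:6
cycle 4: issue MUL r5<-Mul1 // r0:5,r1:6,r2:3,r3:9,r4:Add1,r5:Mul1
cycle 5: CDB Add1=11; issue ADD r2<-Add1 // r0:5,r1:6,r2:Add1,r3:9,r4:11,r5:Mul1
cycle 6: CDB Add2=3; issue ADD r5<-Add2 // r0:5,r1:6,r2:Add1,r3:9,r4:11,r5:Add2
cycle 7: - // r0:5,r1:6,r2:Add1,r3:9,r4:11,r5:Add2
cycle 8: CDB Add2=16 // r0:5,r1:6,r2:Add1,r3:9,r4:11,r5:16
cycle 9: CDB Mul1=121 // r0:5,r1:6,r2:Add1,r3:9,r4:11,r5:16
cycle 10: - // r0:5,r1:6,r2:Add1,r3:9,r4:11,r5:16
cycle 11: CDB Add1=126 // r0:5,r1:6,r2:126,r3:9,r4:11,r5:16

STATUS = VALUE 126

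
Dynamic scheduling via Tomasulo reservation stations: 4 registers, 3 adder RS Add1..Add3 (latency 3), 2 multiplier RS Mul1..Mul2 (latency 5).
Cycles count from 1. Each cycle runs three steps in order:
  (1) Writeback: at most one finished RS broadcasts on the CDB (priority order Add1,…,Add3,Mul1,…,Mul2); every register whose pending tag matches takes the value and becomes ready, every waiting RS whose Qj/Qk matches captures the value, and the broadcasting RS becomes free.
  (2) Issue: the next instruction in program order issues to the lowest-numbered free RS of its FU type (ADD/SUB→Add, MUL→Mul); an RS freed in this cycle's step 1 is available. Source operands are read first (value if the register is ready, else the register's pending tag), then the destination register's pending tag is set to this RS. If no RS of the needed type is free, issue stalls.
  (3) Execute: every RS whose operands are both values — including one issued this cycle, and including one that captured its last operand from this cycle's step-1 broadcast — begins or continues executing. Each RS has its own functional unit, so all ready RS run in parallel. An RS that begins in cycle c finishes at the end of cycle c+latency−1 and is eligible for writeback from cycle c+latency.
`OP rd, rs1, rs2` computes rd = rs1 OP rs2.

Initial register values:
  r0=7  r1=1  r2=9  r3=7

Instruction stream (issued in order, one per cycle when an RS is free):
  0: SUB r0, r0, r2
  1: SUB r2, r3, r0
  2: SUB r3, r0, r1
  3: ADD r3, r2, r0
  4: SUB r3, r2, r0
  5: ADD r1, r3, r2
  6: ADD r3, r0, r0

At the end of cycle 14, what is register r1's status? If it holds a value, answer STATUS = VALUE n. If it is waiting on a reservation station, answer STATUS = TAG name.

c1: issue SUB r0<-Add1 | r0:Add1,r1:1,r2:9,r3:7
c2: issue SUB r2<-Add2 | r0:Add1,r1:1,r2:Add2,r3:7
c3: issue SUB r3<-Add3 | r0:Add1,r1:1,r2:Add2,r3:Add3
c4: CDB Add1=-2; issue ADD r3<-Add1 | r0:-2,r1:1,r2:Add2,r3:Add1
c5: stall | r0:-2,r1:1,r2:Add2,r3:Add1
c6: stall | r0:-2,r1:1,r2:Add2,r3:Add1
c7: CDB Add2=9; issue SUB r3<-Add2 | r0:-2,r1:1,r2:9,r3:Add2
c8: CDB Add3=-3; issue ADD r1<-Add3 | r0:-2,r1:Add3,r2:9,r3:Add2
c9: stall | r0:-2,r1:Add3,r2:9,r3:Add2
c10: CDB Add1=7; issue ADD r3<-Add1 | r0:-2,r1:Add3,r2:9,r3:Add1
c11: CDB Add2=11 | r0:-2,r1:Add3,r2:9,r3:Add1
c12: - | r0:-2,r1:Add3,r2:9,r3:Add1
c13: CDB Add1=-4 | r0:-2,r1:Add3,r2:9,r3:-4
c14: CDB Add3=20 | r0:-2,r1:20,r2:9,r3:-4

STATUS = VALUE 20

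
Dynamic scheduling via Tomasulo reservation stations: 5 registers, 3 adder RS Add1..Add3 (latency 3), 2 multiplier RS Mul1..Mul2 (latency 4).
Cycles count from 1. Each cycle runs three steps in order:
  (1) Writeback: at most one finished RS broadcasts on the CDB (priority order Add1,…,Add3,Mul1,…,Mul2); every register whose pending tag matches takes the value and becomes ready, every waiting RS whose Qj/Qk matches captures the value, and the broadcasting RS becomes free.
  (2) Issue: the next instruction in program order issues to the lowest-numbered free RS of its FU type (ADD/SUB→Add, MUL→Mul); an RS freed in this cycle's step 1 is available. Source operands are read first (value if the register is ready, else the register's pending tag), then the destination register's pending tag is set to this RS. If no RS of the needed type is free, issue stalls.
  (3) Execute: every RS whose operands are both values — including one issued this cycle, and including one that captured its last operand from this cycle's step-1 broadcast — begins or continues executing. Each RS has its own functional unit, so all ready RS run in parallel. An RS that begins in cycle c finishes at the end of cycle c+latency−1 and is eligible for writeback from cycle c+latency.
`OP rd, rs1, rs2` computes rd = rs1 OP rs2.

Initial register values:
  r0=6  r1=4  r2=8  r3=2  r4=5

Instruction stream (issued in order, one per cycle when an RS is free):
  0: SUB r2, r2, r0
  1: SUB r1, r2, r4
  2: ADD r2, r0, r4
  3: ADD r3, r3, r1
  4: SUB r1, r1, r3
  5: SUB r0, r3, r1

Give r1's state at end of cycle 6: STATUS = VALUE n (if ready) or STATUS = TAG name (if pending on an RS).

STATUS = TAG Add3

c1: issue SUB r2<-Add1 | r0:6,r1:4,r2:Add1,r3:2,r4:5
c2: issue SUB r1<-Add2 | r0:6,r1:Add2,r2:Add1,r3:2,r4:5
c3: issue ADD r2<-Add3 | r0:6,r1:Add2,r2:Add3,r3:2,r4:5
c4: CDB Add1=2; issue ADD r3<-Add1 | r0:6,r1:Add2,r2:Add3,r3:Add1,r4:5
c5: stall | r0:6,r1:Add2,r2:Add3,r3:Add1,r4:5
c6: CDB Add3=11; issue SUB r1<-Add3 | r0:6,r1:Add3,r2:11,r3:Add1,r4:5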